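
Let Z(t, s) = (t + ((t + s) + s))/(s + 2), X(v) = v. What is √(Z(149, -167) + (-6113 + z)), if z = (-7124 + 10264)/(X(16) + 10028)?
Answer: I*√1439297161390/15345 ≈ 78.182*I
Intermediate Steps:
z = 785/2511 (z = (-7124 + 10264)/(16 + 10028) = 3140/10044 = 3140*(1/10044) = 785/2511 ≈ 0.31262)
Z(t, s) = (2*s + 2*t)/(2 + s) (Z(t, s) = (t + ((s + t) + s))/(2 + s) = (t + (t + 2*s))/(2 + s) = (2*s + 2*t)/(2 + s))
√(Z(149, -167) + (-6113 + z)) = √(2*(-167 + 149)/(2 - 167) + (-6113 + 785/2511)) = √(2*(-18)/(-165) - 15348958/2511) = √(2*(-1/165)*(-18) - 15348958/2511) = √(12/55 - 15348958/2511) = √(-844162558/138105) = I*√1439297161390/15345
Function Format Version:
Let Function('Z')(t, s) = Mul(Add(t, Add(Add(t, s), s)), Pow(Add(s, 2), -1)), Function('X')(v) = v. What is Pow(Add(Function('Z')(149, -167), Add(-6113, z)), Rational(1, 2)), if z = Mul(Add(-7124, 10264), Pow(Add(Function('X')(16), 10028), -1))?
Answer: Mul(Rational(1, 15345), I, Pow(1439297161390, Rational(1, 2))) ≈ Mul(78.182, I)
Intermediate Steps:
z = Rational(785, 2511) (z = Mul(Add(-7124, 10264), Pow(Add(16, 10028), -1)) = Mul(3140, Pow(10044, -1)) = Mul(3140, Rational(1, 10044)) = Rational(785, 2511) ≈ 0.31262)
Function('Z')(t, s) = Mul(Pow(Add(2, s), -1), Add(Mul(2, s), Mul(2, t))) (Function('Z')(t, s) = Mul(Add(t, Add(Add(s, t), s)), Pow(Add(2, s), -1)) = Mul(Add(t, Add(t, Mul(2, s))), Pow(Add(2, s), -1)) = Mul(Add(Mul(2, s), Mul(2, t)), Pow(Add(2, s), -1)) = Mul(Pow(Add(2, s), -1), Add(Mul(2, s), Mul(2, t))))
Pow(Add(Function('Z')(149, -167), Add(-6113, z)), Rational(1, 2)) = Pow(Add(Mul(2, Pow(Add(2, -167), -1), Add(-167, 149)), Add(-6113, Rational(785, 2511))), Rational(1, 2)) = Pow(Add(Mul(2, Pow(-165, -1), -18), Rational(-15348958, 2511)), Rational(1, 2)) = Pow(Add(Mul(2, Rational(-1, 165), -18), Rational(-15348958, 2511)), Rational(1, 2)) = Pow(Add(Rational(12, 55), Rational(-15348958, 2511)), Rational(1, 2)) = Pow(Rational(-844162558, 138105), Rational(1, 2)) = Mul(Rational(1, 15345), I, Pow(1439297161390, Rational(1, 2)))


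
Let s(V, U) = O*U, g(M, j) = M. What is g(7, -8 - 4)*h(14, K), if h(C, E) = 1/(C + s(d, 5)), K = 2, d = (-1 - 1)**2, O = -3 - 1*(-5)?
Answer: 7/24 ≈ 0.29167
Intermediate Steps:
O = 2 (O = -3 + 5 = 2)
d = 4 (d = (-2)**2 = 4)
s(V, U) = 2*U
h(C, E) = 1/(10 + C) (h(C, E) = 1/(C + 2*5) = 1/(C + 10) = 1/(10 + C))
g(7, -8 - 4)*h(14, K) = 7/(10 + 14) = 7/24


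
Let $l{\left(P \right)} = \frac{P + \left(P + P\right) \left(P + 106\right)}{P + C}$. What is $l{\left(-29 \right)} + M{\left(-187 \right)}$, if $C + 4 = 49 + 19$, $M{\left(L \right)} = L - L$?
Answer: $- \frac{899}{7} \approx -128.43$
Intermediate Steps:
$M{\left(L \right)} = 0$
$C = 64$ ($C = -4 + \left(49 + 19\right) = -4 + 68 = 64$)
$l{\left(P \right)} = \frac{P + 2 P \left(106 + P\right)}{64 + P}$ ($l{\left(P \right)} = \frac{P + \left(P + P\right) \left(P + 106\right)}{P + 64} = \frac{P + 2 P \left(106 + P\right)}{64 + P}$)
$l{\left(-29 \right)} + M{\left(-187 \right)} = - \frac{29 \left(213 + 2 \left(-29\right)\right)}{64 - 29} + 0 = - \frac{29 \left(213 - 58\right)}{35} + 0 = \left(-29\right) \frac{1}{35} \cdot 155 + 0 = - \frac{899}{7} + 0 = - \frac{899}{7}$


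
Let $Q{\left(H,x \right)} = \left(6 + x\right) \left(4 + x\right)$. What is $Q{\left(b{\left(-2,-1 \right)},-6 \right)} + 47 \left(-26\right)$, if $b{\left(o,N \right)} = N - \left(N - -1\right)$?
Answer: $-1222$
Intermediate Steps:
$b{\left(o,N \right)} = -1$ ($b{\left(o,N \right)} = N - \left(N + 1\right) = N - \left(1 + N\right) = -1$)
$Q{\left(H,x \right)} = \left(4 + x\right) \left(6 + x\right)$
$Q{\left(b{\left(-2,-1 \right)},-6 \right)} + 47 \left(-26\right) = \left(24 + \left(-6\right)^{2} + 10 \left(-6\right)\right) + 47 \left(-26\right) = \left(24 + 36 - 60\right) - 1222 = 0 - 1222 = -1222$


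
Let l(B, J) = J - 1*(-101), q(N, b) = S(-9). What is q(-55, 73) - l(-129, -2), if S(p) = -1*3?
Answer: -102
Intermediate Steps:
S(p) = -3
q(N, b) = -3
l(B, J) = 101 + J (l(B, J) = J + 101 = 101 + J)
q(-55, 73) - l(-129, -2) = -3 - (101 - 2) = -3 - 1*99 = -3 - 99 = -102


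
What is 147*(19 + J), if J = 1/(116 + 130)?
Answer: 229075/82 ≈ 2793.6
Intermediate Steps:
J = 1/246 ≈ 0.0040650
147*(19 + J) = 147*(19 + 1/246) = 147*(4675/246) = 229075/82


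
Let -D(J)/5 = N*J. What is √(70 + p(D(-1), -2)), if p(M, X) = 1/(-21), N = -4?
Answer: √30849/21 ≈ 8.3638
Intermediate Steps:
D(J) = 20*J (D(J) = -(-20)*J = 20*J)
p(M, X) = -1/21
√(70 + p(D(-1), -2)) = √(70 - 1/21) = √(1469/21) = √30849/21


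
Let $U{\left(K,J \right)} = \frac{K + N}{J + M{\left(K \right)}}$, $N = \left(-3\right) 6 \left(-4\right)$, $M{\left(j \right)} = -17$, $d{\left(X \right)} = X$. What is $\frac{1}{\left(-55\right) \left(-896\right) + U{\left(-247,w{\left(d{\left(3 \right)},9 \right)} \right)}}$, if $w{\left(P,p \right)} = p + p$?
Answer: $\frac{1}{49105} \approx 2.0365 \cdot 10^{-5}$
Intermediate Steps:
$N = 72$ ($N = \left(-18\right) \left(-4\right) = 72$)
$w{\left(P,p \right)} = 2 p$
$U{\left(K,J \right)} = \frac{72 + K}{-17 + J}$ ($U{\left(K,J \right)} = \frac{K + 72}{J - 17} = \frac{72 + K}{-17 + J}$)
$\frac{1}{\left(-55\right) \left(-896\right) + U{\left(-247,w{\left(d{\left(3 \right)},9 \right)} \right)}} = \frac{1}{\left(-55\right) \left(-896\right) + \frac{72 - 247}{-17 + 2 \cdot 9}} = \frac{1}{49280 + \frac{1}{-17 + 18} \left(-175\right)} = \frac{1}{49280 + 1^{-1} \left(-175\right)} = \frac{1}{49280 + 1 \left(-175\right)} = \frac{1}{49280 - 175} = \frac{1}{49105}$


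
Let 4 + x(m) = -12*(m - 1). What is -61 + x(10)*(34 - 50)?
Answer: 1731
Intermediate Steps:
x(m) = 8 - 12*m (x(m) = -4 - 12*(m - 1) = -4 - 12*(-1 + m) = -4 + (12 - 12*m) = 8 - 12*m)
-61 + x(10)*(34 - 50) = -61 + (8 - 12*10)*(34 - 50) = -61 + (8 - 120)*(-16) = -61 - 112*(-16) = -61 + 1792 = 1731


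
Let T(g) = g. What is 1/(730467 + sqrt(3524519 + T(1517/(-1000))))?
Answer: 243489000/177859504523839 - 10*sqrt(35245174830)/533578513571517 ≈ 1.3655e-6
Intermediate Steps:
1/(730467 + sqrt(3524519 + T(1517/(-1000)))) = 1/(730467 + sqrt(3524519 + 1517/(-1000))) = 1/(730467 + sqrt(3524519 + 1517*(-1/1000))) = 1/(730467 + sqrt(3524519 - 1517/1000)) = 1/(730467 + sqrt(3524517483/1000)) = 1/(730467 + sqrt(35245174830)/100)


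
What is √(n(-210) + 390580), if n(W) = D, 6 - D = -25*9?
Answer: √390811 ≈ 625.15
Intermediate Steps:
D = 231 (D = 6 - (-25)*9 = 6 - 1*(-225) = 6 + 225 = 231)
n(W) = 231
√(n(-210) + 390580) = √(231 + 390580) = √390811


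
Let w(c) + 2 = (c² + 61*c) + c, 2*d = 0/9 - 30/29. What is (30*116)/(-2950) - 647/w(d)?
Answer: 150624869/8385965 ≈ 17.962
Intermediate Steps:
d = -15/29 (d = (0/9 - 30/29)/2 = (0*(⅑) - 30*1/29)/2 = (0 - 30/29)/2 = (½)*(-30/29) = -15/29 ≈ -0.51724)
w(c) = -2 + c² + 62*c (w(c) = -2 + ((c² + 61*c) + c) = -2 + (c² + 62*c) = -2 + c² + 62*c)
(30*116)/(-2950) - 647/w(d) = (30*116)/(-2950) - 647/(-2 + (-15/29)² + 62*(-15/29)) = 3480*(-1/2950) - 647/(-2 + 225/841 - 930/29) = -348/295 - 647/(-28427/841) = -348/295 - 647*(-841/28427) = -348/295 + 544127/28427 = 150624869/8385965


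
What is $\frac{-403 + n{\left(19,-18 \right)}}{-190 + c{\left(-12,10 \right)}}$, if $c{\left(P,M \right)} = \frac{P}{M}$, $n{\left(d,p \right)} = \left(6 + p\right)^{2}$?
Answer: $\frac{1295}{956} \approx 1.3546$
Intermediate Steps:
$\frac{-403 + n{\left(19,-18 \right)}}{-190 + c{\left(-12,10 \right)}} = \frac{-403 + \left(6 - 18\right)^{2}}{-190 - \frac{12}{10}} = \frac{-403 + \left(-12\right)^{2}}{-190 - \frac{6}{5}} = \frac{-403 + 144}{-190 - \frac{6}{5}} = - \frac{259}{- \frac{956}{5}} = \left(-259\right) \left(- \frac{5}{956}\right) = \frac{1295}{956}$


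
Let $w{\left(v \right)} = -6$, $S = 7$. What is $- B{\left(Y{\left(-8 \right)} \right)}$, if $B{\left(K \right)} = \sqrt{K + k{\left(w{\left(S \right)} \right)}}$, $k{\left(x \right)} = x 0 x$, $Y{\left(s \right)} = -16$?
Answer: $- 4 i \approx - 4.0 i$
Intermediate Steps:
$k{\left(x \right)} = 0$ ($k{\left(x \right)} = 0 x = 0$)
$B{\left(K \right)} = \sqrt{K}$ ($B{\left(K \right)} = \sqrt{K + 0} = \sqrt{K}$)
$- B{\left(Y{\left(-8 \right)} \right)} = - \sqrt{-16} = - 4 i$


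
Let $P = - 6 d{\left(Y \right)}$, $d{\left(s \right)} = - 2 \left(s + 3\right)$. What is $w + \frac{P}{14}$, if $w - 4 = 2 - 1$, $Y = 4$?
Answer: $11$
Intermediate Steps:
$w = 5$ ($w = 4 + \left(2 - 1\right) = 4 + 1 = 5$)
$d{\left(s \right)} = -6 - 2 s$ ($d{\left(s \right)} = - 2 \left(3 + s\right) = -6 - 2 s$)
$P = 84$ ($P = - 6 \left(-6 - 8\right) = \left(-6\right) \left(-14\right) = 84$)
$w + \frac{P}{14} = 5 + \frac{84}{14} = 5 + 84 \cdot \frac{1}{14} = 5 + 6 = 11$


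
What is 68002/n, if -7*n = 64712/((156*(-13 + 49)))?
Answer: -334161828/8089 ≈ -41311.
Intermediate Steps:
n = -8089/4914 (n = -64712/(7*(156*(-13 + 49))) = -64712/(7*(156*36)) = -64712/(7*5616) = -1/7*8089/702 = -8089/4914 ≈ -1.6461)
68002/n = 68002/(-8089/4914) = 68002*(-4914/8089) = -334161828/8089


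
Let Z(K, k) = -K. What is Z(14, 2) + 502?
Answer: 488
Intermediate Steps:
Z(14, 2) + 502 = -1*14 + 502 = -14 + 502 = 488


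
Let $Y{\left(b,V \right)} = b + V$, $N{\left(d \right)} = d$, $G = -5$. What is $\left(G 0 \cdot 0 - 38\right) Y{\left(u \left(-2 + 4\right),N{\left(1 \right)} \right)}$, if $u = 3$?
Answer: $-266$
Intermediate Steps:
$Y{\left(b,V \right)} = V + b$
$\left(G 0 \cdot 0 - 38\right) Y{\left(u \left(-2 + 4\right),N{\left(1 \right)} \right)} = \left(\left(-5\right) 0 \cdot 0 - 38\right) \left(1 + 3 \left(-2 + 4\right)\right) = \left(0 \cdot 0 - 38\right) \left(1 + 3 \cdot 2\right) = \left(0 - 38\right) \left(1 + 6\right) = \left(-38\right) 7 = -266$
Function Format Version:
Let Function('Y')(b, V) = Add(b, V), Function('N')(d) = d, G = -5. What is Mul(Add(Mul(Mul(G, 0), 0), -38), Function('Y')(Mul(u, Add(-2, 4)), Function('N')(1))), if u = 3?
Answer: -266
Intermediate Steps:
Function('Y')(b, V) = Add(V, b)
Mul(Add(Mul(Mul(G, 0), 0), -38), Function('Y')(Mul(u, Add(-2, 4)), Function('N')(1))) = Mul(Add(Mul(Mul(-5, 0), 0), -38), Add(1, Mul(3, Add(-2, 4)))) = Mul(Add(Mul(0, 0), -38), Add(1, Mul(3, 2))) = Mul(Add(0, -38), Add(1, 6)) = Mul(-38, 7) = -266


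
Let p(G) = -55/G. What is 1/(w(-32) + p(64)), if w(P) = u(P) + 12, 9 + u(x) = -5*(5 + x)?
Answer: 64/8777 ≈ 0.0072918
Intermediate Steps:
u(x) = -34 - 5*x (u(x) = -9 - 5*(5 + x) = -9 + (-25 - 5*x) = -34 - 5*x)
w(P) = -22 - 5*P (w(P) = (-34 - 5*P) + 12 = -22 - 5*P)
1/(w(-32) + p(64)) = 1/((-22 - 5*(-32)) - 55/64) = 1/((-22 + 160) - 55*1/64) = 1/(138 - 55/64) = 1/(8777/64) = 64/8777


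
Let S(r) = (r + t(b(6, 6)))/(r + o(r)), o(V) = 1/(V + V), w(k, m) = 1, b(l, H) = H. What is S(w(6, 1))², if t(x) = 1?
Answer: 16/9 ≈ 1.7778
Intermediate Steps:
o(V) = 1/(2*V)
S(r) = (1 + r)/(r + 1/(2*r)) (S(r) = (r + 1)/(r + 1/(2*r)) = (1 + r)/(r + 1/(2*r)))
S(w(6, 1))² = (2*1*(1 + 1)/(1 + 2*1²))² = (2*1*2/(1 + 2*1))² = (2*1*2/(1 + 2))² = (2*1*2/3)² = (2*1*(⅓)*2)² = (4/3)² = 16/9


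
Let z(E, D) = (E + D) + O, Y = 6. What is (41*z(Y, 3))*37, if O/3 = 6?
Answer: 40959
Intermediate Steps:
O = 18 (O = 3*6 = 18)
z(E, D) = 18 + D + E (z(E, D) = (E + D) + 18 = (D + E) + 18 = 18 + D + E)
(41*z(Y, 3))*37 = (41*(18 + 3 + 6))*37 = (41*27)*37 = 1107*37 = 40959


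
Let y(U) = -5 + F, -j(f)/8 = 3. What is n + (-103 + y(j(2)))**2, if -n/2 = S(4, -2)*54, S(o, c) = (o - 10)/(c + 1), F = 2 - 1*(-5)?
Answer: 9553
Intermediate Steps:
j(f) = -24 (j(f) = -8*3 = -24)
F = 7 (F = 2 + 5 = 7)
y(U) = 2 (y(U) = -5 + 7 = 2)
S(o, c) = (-10 + o)/(1 + c)
n = -648 (n = -2*(-10 + 4)/(1 - 2)*54 = -2*-6/(-1)*54 = -2*(-1*(-6))*54 = -12*54 = -2*324 = -648)
n + (-103 + y(j(2)))**2 = -648 + (-103 + 2)**2 = -648 + (-101)**2 = -648 + 10201 = 9553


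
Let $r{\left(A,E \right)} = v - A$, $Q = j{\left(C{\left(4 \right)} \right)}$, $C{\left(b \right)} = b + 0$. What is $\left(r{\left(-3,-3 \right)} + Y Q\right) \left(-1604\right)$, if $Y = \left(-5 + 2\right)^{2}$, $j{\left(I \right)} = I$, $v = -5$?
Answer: $-54536$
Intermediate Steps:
$C{\left(b \right)} = b$
$Y = 9$ ($Y = \left(-3\right)^{2} = 9$)
$Q = 4$
$r{\left(A,E \right)} = -5 - A$
$\left(r{\left(-3,-3 \right)} + Y Q\right) \left(-1604\right) = \left(\left(-5 - -3\right) + 9 \cdot 4\right) \left(-1604\right) = \left(\left(-5 + 3\right) + 36\right) \left(-1604\right) = \left(-2 + 36\right) \left(-1604\right) = 34 \left(-1604\right) = -54536$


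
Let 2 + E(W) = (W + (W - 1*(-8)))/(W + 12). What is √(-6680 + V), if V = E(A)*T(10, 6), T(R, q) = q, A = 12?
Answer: 2*I*√1671 ≈ 81.756*I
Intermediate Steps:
E(W) = -2 + (8 + 2*W)/(12 + W) (E(W) = -2 + (W + (W - 1*(-8)))/(W + 12) = -2 + (W + (W + 8))/(12 + W) = -2 + (W + (8 + W))/(12 + W) = -2 + (8 + 2*W)/(12 + W))
V = -4 (V = -16/(12 + 12)*6 = -16/24*6 = -16*1/24*6 = -⅔*6 = -4)
√(-6680 + V) = √(-6680 - 4) = √(-6684) = 2*I*√1671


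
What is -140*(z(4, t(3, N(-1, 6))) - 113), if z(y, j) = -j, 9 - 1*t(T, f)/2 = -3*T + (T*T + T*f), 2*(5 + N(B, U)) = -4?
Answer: 24220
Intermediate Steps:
N(B, U) = -7 (N(B, U) = -5 + (½)*(-4) = -5 - 2 = -7)
t(T, f) = 18 - 2*T² + 6*T - 2*T*f (t(T, f) = 18 - 2*(-3*T + (T*T + T*f)) = 18 - 2*(-3*T + (T² + T*f)) = 18 - 2*(T² - 3*T + T*f) = 18 + (-2*T² + 6*T - 2*T*f) = 18 - 2*T² + 6*T - 2*T*f)
-140*(z(4, t(3, N(-1, 6))) - 113) = -140*(-(18 - 2*3² + 6*3 - 2*3*(-7)) - 113) = -140*(-(18 - 2*9 + 18 + 42) - 113) = -140*(-(18 - 18 + 18 + 42) - 113) = -140*(-1*60 - 113) = -140*(-60 - 113) = -140*(-173) = 24220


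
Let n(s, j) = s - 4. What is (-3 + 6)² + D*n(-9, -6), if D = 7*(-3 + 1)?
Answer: 191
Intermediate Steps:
n(s, j) = -4 + s
D = -14 (D = 7*(-2) = -14)
(-3 + 6)² + D*n(-9, -6) = (-3 + 6)² - 14*(-4 - 9) = 3² - 14*(-13) = 9 + 182 = 191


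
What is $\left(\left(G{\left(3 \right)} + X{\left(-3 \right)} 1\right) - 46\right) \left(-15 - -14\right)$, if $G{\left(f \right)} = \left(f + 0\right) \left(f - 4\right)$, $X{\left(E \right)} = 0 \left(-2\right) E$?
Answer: $49$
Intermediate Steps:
$X{\left(E \right)} = 0$ ($X{\left(E \right)} = 0 E = 0$)
$G{\left(f \right)} = f \left(-4 + f\right)$
$\left(\left(G{\left(3 \right)} + X{\left(-3 \right)} 1\right) - 46\right) \left(-15 - -14\right) = \left(\left(3 \left(-4 + 3\right) + 0 \cdot 1\right) - 46\right) \left(-15 - -14\right) = \left(\left(3 \left(-1\right) + 0\right) - 46\right) \left(-15 + 14\right) = \left(\left(-3 + 0\right) - 46\right) \left(-1\right) = \left(-3 - 46\right) \left(-1\right) = \left(-49\right) \left(-1\right) = 49$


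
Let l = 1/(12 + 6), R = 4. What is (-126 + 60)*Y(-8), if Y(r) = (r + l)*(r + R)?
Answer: -6292/3 ≈ -2097.3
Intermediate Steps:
l = 1/18 ≈ 0.055556
Y(r) = (4 + r)*(1/18 + r) (Y(r) = (r + 1/18)*(r + 4) = (1/18 + r)*(4 + r) = (4 + r)*(1/18 + r))
(-126 + 60)*Y(-8) = (-126 + 60)*(2/9 + (-8)**2 + (73/18)*(-8)) = -66*(2/9 + 64 - 292/9) = -66*286/9 = -6292/3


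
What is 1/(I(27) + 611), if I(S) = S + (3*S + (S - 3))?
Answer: 1/743 ≈ 0.0013459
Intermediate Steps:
I(S) = -3 + 5*S (I(S) = S + (3*S + (-3 + S)) = S + (-3 + 4*S) = -3 + 5*S)
1/(I(27) + 611) = 1/((-3 + 5*27) + 611) = 1/((-3 + 135) + 611) = 1/(132 + 611) = 1/743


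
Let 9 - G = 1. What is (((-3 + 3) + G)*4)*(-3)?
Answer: -96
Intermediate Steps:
G = 8 (G = 9 - 1*1 = 9 - 1 = 8)
(((-3 + 3) + G)*4)*(-3) = (((-3 + 3) + 8)*4)*(-3) = ((0 + 8)*4)*(-3) = (8*4)*(-3) = 32*(-3) = -96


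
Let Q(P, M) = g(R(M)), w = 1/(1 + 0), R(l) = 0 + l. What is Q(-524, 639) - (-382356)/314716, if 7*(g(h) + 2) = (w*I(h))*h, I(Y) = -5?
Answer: -13253252/28987 ≈ -457.21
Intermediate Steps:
R(l) = l
w = 1 (w = 1/1 = 1)
g(h) = -2 - 5*h/7 (g(h) = -2 + ((1*(-5))*h)/7 = -2 + (-5*h)/7 = -2 - 5*h/7)
Q(P, M) = -2 - 5*M/7
Q(-524, 639) - (-382356)/314716 = (-2 - 5/7*639) - (-382356)/314716 = (-2 - 3195/7) - (-382356)/314716 = -3209/7 - 1*(-5031/4141) = -3209/7 + 5031/4141 = -13253252/28987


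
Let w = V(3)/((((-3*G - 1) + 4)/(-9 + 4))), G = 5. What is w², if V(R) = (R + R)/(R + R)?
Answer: 25/144 ≈ 0.17361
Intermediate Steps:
V(R) = 1 (V(R) = (2*R)/((2*R)) = (2*R)*(1/(2*R)) = 1)
w = 5/12 (w = 1/(((-3*5 - 1) + 4)/(-9 + 4)) = 1/(((-15 - 1) + 4)/(-5)) = 1/((-16 + 4)*(-⅕)) = 1/(-12*(-⅕)) = 1/(12/5) = 1*(5/12) = 5/12 ≈ 0.41667)
w² = (5/12)² = 25/144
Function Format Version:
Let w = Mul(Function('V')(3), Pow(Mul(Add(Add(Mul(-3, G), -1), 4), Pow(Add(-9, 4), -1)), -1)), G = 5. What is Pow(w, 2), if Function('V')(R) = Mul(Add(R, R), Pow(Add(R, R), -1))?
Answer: Rational(25, 144) ≈ 0.17361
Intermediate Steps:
Function('V')(R) = 1 (Function('V')(R) = Mul(Mul(2, R), Pow(Mul(2, R), -1)) = Mul(Mul(2, R), Mul(Rational(1, 2), Pow(R, -1))) = 1)
w = Rational(5, 12) (w = Mul(1, Pow(Mul(Add(Add(Mul(-3, 5), -1), 4), Pow(Add(-9, 4), -1)), -1)) = Mul(1, Pow(Mul(Add(Add(-15, -1), 4), Pow(-5, -1)), -1)) = Mul(1, Pow(Mul(Add(-16, 4), Rational(-1, 5)), -1)) = Mul(1, Pow(Mul(-12, Rational(-1, 5)), -1)) = Mul(1, Pow(Rational(12, 5), -1)) = Mul(1, Rational(5, 12)) = Rational(5, 12) ≈ 0.41667)
Pow(w, 2) = Pow(Rational(5, 12), 2) = Rational(25, 144)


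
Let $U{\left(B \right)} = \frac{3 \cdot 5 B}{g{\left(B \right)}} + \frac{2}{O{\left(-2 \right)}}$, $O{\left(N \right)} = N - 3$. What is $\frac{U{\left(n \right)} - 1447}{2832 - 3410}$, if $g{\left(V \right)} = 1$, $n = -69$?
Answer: $\frac{6206}{1445} \approx 4.2948$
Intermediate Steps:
$O{\left(N \right)} = -3 + N$ ($O{\left(N \right)} = N - 3 = -3 + N$)
$U{\left(B \right)} = - \frac{2}{5} + 15 B$ ($U{\left(B \right)} = \frac{3 \cdot 5 B}{1} + \frac{2}{-3 - 2} = 15 B 1 + \frac{2}{-5} = 15 B + 2 \left(- \frac{1}{5}\right) = 15 B - \frac{2}{5} = - \frac{2}{5} + 15 B$)
$\frac{U{\left(n \right)} - 1447}{2832 - 3410} = \frac{\left(- \frac{2}{5} + 15 \left(-69\right)\right) - 1447}{2832 - 3410} = \frac{\left(- \frac{2}{5} - 1035\right) - 1447}{-578} = \left(- \frac{5177}{5} - 1447\right) \left(- \frac{1}{578}\right) = \left(- \frac{12412}{5}\right) \left(- \frac{1}{578}\right) = \frac{6206}{1445}$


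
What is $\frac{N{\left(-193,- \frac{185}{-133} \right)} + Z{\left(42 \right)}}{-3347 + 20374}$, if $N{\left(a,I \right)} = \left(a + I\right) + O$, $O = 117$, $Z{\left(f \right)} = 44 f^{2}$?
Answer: $\frac{10313005}{2264591} \approx 4.554$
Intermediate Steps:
$N{\left(a,I \right)} = 117 + I + a$ ($N{\left(a,I \right)} = \left(a + I\right) + 117 = \left(I + a\right) + 117 = 117 + I + a$)
$\frac{N{\left(-193,- \frac{185}{-133} \right)} + Z{\left(42 \right)}}{-3347 + 20374} = \frac{\left(117 - \frac{185}{-133} - 193\right) + 44 \cdot 42^{2}}{-3347 + 20374} = \frac{\left(117 - - \frac{185}{133} - 193\right) + 44 \cdot 1764}{17027} = \left(\left(117 + \frac{185}{133} - 193\right) + 77616\right) \frac{1}{17027} = \left(- \frac{9923}{133} + 77616\right) \frac{1}{17027} = \frac{10313005}{133} \cdot \frac{1}{17027} = \frac{10313005}{2264591}$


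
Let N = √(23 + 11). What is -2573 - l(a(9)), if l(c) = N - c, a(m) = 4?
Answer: -2569 - √34 ≈ -2574.8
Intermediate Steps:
N = √34 ≈ 5.8309
l(c) = √34 - c
-2573 - l(a(9)) = -2573 - (√34 - 1*4) = -2573 - (√34 - 4) = -2573 - (-4 + √34) = -2573 + (4 - √34) = -2569 - √34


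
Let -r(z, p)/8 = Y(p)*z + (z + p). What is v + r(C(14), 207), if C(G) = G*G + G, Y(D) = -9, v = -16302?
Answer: -4518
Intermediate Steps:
C(G) = G + G² (C(G) = G² + G = G + G²)
r(z, p) = -8*p + 64*z (r(z, p) = -8*(-9*z + (z + p)) = -8*(-9*z + (p + z)) = -8*(p - 8*z) = -8*p + 64*z)
v + r(C(14), 207) = -16302 + (-8*207 + 64*(14*(1 + 14))) = -16302 + (-1656 + 64*(14*15)) = -16302 + (-1656 + 64*210) = -16302 + (-1656 + 13440) = -16302 + 11784 = -4518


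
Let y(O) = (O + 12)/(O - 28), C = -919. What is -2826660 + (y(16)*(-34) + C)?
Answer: -8482499/3 ≈ -2.8275e+6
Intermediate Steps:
y(O) = (12 + O)/(-28 + O)
-2826660 + (y(16)*(-34) + C) = -2826660 + (((12 + 16)/(-28 + 16))*(-34) - 919) = -2826660 + ((28/(-12))*(-34) - 919) = -2826660 + (-1/12*28*(-34) - 919) = -2826660 + (-7/3*(-34) - 919) = -2826660 + (238/3 - 919) = -2826660 - 2519/3 = -8482499/3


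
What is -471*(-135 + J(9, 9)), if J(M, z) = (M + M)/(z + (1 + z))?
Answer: 1199637/19 ≈ 63139.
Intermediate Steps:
J(M, z) = 2*M/(1 + 2*z) (J(M, z) = (2*M)/(1 + 2*z) = 2*M/(1 + 2*z))
-471*(-135 + J(9, 9)) = -471*(-135 + 2*9/(1 + 2*9)) = -471*(-135 + 2*9/(1 + 18)) = -471*(-135 + 2*9/19) = -471*(-135 + 2*9*(1/19)) = -471*(-135 + 18/19) = -471*(-2547/19) = 1199637/19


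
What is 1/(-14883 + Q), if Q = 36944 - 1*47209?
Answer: -1/25148 ≈ -3.9765e-5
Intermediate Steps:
Q = -10265 (Q = 36944 - 47209 = -10265)
1/(-14883 + Q) = 1/(-14883 - 10265) = 1/(-25148) = -1/25148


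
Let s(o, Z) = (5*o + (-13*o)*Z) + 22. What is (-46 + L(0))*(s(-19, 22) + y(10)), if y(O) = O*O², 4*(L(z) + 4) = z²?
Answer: -318050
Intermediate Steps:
s(o, Z) = 22 + 5*o - 13*Z*o (s(o, Z) = (5*o - 13*Z*o) + 22 = 22 + 5*o - 13*Z*o)
L(z) = -4 + z²/4
y(O) = O³
(-46 + L(0))*(s(-19, 22) + y(10)) = (-46 + (-4 + (¼)*0²))*((22 + 5*(-19) - 13*22*(-19)) + 10³) = (-46 + (-4 + (¼)*0))*((22 - 95 + 5434) + 1000) = (-46 + (-4 + 0))*(5361 + 1000) = (-46 - 4)*6361 = -50*6361 = -318050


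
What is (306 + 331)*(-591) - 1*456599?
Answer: -833066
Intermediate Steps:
(306 + 331)*(-591) - 1*456599 = 637*(-591) - 456599 = -376467 - 456599 = -833066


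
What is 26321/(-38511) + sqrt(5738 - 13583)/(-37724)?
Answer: -26321/38511 - I*sqrt(7845)/37724 ≈ -0.68347 - 0.0023479*I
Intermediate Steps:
26321/(-38511) + sqrt(5738 - 13583)/(-37724) = 26321*(-1/38511) + sqrt(-7845)*(-1/37724) = -26321/38511 + (I*sqrt(7845))*(-1/37724) = -26321/38511 - I*sqrt(7845)/37724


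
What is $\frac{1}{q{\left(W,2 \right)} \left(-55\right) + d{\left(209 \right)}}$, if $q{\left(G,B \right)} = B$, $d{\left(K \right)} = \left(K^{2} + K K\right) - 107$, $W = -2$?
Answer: $\frac{1}{87145} \approx 1.1475 \cdot 10^{-5}$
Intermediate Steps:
$d{\left(K \right)} = -107 + 2 K^{2}$ ($d{\left(K \right)} = \left(K^{2} + K^{2}\right) - 107 = 2 K^{2} - 107 = -107 + 2 K^{2}$)
$\frac{1}{q{\left(W,2 \right)} \left(-55\right) + d{\left(209 \right)}} = \frac{1}{2 \left(-55\right) - \left(107 - 2 \cdot 209^{2}\right)} = \frac{1}{-110 + \left(-107 + 2 \cdot 43681\right)} = \frac{1}{-110 + \left(-107 + 87362\right)} = \frac{1}{-110 + 87255} = \frac{1}{87145}$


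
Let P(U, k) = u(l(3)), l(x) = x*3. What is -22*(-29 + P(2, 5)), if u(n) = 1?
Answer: 616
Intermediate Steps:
l(x) = 3*x
P(U, k) = 1
-22*(-29 + P(2, 5)) = -22*(-29 + 1) = -22*(-28) = 616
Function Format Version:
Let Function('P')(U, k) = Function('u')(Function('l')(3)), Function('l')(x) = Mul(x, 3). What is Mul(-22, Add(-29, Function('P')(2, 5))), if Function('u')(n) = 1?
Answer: 616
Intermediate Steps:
Function('l')(x) = Mul(3, x)
Function('P')(U, k) = 1
Mul(-22, Add(-29, Function('P')(2, 5))) = Mul(-22, Add(-29, 1)) = Mul(-22, -28) = 616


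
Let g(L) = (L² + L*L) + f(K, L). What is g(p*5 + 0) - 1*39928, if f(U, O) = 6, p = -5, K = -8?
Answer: -38672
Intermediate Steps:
g(L) = 6 + 2*L² (g(L) = (L² + L*L) + 6 = (L² + L²) + 6 = 2*L² + 6 = 6 + 2*L²)
g(p*5 + 0) - 1*39928 = (6 + 2*(-5*5 + 0)²) - 1*39928 = (6 + 2*(-25 + 0)²) - 39928 = (6 + 2*(-25)²) - 39928 = (6 + 2*625) - 39928 = (6 + 1250) - 39928 = 1256 - 39928 = -38672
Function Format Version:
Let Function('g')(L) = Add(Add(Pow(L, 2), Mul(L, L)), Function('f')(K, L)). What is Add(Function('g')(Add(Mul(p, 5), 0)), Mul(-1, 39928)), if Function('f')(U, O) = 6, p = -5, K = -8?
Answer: -38672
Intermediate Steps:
Function('g')(L) = Add(6, Mul(2, Pow(L, 2))) (Function('g')(L) = Add(Add(Pow(L, 2), Mul(L, L)), 6) = Add(Add(Pow(L, 2), Pow(L, 2)), 6) = Add(Mul(2, Pow(L, 2)), 6) = Add(6, Mul(2, Pow(L, 2))))
Add(Function('g')(Add(Mul(p, 5), 0)), Mul(-1, 39928)) = Add(Add(6, Mul(2, Pow(Add(Mul(-5, 5), 0), 2))), Mul(-1, 39928)) = Add(Add(6, Mul(2, Pow(Add(-25, 0), 2))), -39928) = Add(Add(6, Mul(2, Pow(-25, 2))), -39928) = Add(Add(6, Mul(2, 625)), -39928) = Add(Add(6, 1250), -39928) = Add(1256, -39928) = -38672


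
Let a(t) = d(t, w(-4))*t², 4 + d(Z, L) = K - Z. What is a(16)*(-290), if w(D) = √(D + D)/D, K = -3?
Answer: 1707520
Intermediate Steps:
w(D) = √2/√D (w(D) = √(2*D)/D = (√2*√D)/D = √2/√D)
d(Z, L) = -7 - Z (d(Z, L) = -4 + (-3 - Z) = -7 - Z)
a(t) = t²*(-7 - t) (a(t) = (-7 - t)*t² = t²*(-7 - t))
a(16)*(-290) = (16²*(-7 - 1*16))*(-290) = (256*(-7 - 16))*(-290) = (256*(-23))*(-290) = -5888*(-290) = 1707520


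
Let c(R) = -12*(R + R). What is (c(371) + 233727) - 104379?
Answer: 120444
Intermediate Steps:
c(R) = -24*R
(c(371) + 233727) - 104379 = (-24*371 + 233727) - 104379 = (-8904 + 233727) - 104379 = 224823 - 104379 = 120444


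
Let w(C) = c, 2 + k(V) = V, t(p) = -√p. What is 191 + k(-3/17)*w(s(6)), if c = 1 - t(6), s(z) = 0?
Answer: 3210/17 - 37*√6/17 ≈ 183.49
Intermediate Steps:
c = 1 + √6 (c = 1 - (-1)*√6 = 1 + √6 ≈ 3.4495)
k(V) = -2 + V
w(C) = 1 + √6
191 + k(-3/17)*w(s(6)) = 191 + (-2 - 3/17)*(1 + √6) = 191 - 37*(1 + √6)/17 = 191 + (-37/17 - 37*√6/17) = 3210/17 - 37*√6/17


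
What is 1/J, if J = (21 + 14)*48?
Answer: 1/1680 ≈ 0.00059524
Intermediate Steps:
J = 1680 (J = 35*48 = 1680)
1/J = 1/1680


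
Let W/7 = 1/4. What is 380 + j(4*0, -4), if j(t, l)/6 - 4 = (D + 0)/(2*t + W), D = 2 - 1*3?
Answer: 2804/7 ≈ 400.57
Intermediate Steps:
W = 7/4 ≈ 1.7500
D = -1 (D = 2 - 3 = -1)
j(t, l) = 24 - 6/(7/4 + 2*t) (j(t, l) = 24 + 6*((-1 + 0)/(2*t + 7/4)) = 24 + 6*(-1/(7/4 + 2*t)) = 24 - 6/(7/4 + 2*t))
380 + j(4*0, -4) = 380 + 48*(3 + 4*(4*0))/(7 + 8*(4*0)) = 380 + 48*(3 + 4*0)/(7 + 8*0) = 380 + 48*(3 + 0)/(7 + 0) = 380 + 48*3/7 = 380 + 48*(1/7)*3 = 380 + 144/7 = 2804/7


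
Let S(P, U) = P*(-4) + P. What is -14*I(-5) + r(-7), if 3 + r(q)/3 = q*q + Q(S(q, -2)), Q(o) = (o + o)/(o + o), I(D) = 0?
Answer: 141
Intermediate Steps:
S(P, U) = -3*P (S(P, U) = -4*P + P = -3*P)
Q(o) = 1 (Q(o) = (2*o)/((2*o)) = (2*o)*(1/(2*o)) = 1)
r(q) = -6 + 3*q² (r(q) = -9 + 3*(q*q + 1) = -9 + 3*(q² + 1) = -9 + 3*(1 + q²) = -9 + (3 + 3*q²) = -6 + 3*q²)
-14*I(-5) + r(-7) = -14*0 + (-6 + 3*(-7)²) = 0 + (-6 + 3*49) = 0 + (-6 + 147) = 0 + 141 = 141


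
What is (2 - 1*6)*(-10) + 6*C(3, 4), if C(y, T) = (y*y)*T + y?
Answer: 274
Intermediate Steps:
C(y, T) = y + T*y² (C(y, T) = y²*T + y = T*y² + y = y + T*y²)
(2 - 1*6)*(-10) + 6*C(3, 4) = (2 - 1*6)*(-10) + 6*(3*(1 + 4*3)) = (2 - 6)*(-10) + 6*(3*(1 + 12)) = -4*(-10) + 6*(3*13) = 40 + 6*39 = 40 + 234 = 274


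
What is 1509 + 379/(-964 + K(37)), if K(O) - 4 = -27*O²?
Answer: 57225428/37923 ≈ 1509.0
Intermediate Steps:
K(O) = 4 - 27*O²
1509 + 379/(-964 + K(37)) = 1509 + 379/(-964 + (4 - 27*37²)) = 1509 + 379/(-964 + (4 - 27*1369)) = 1509 + 379/(-964 + (4 - 36963)) = 1509 + 379/(-964 - 36959) = 1509 + 379/(-37923) = 1509 + 379*(-1/37923) = 1509 - 379/37923 = 57225428/37923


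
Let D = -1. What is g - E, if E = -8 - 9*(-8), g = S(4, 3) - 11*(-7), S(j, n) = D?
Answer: 12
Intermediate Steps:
S(j, n) = -1
g = 76 (g = -1 - 11*(-7) = -1 + 77 = 76)
E = 64 (E = -8 + 72 = 64)
g - E = 76 - 1*64 = 76 - 64 = 12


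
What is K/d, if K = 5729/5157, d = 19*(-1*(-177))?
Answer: 5729/17342991 ≈ 0.00033033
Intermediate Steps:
d = 3363 (d = 19*177 = 3363)
K = 5729/5157 (K = 5729*(1/5157) = 5729/5157 ≈ 1.1109)
K/d = (5729/5157)/3363 = (5729/5157)*(1/3363) = 5729/17342991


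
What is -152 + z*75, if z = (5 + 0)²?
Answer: 1723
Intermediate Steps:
z = 25 (z = 5² = 25)
-152 + z*75 = -152 + 25*75 = -152 + 1875 = 1723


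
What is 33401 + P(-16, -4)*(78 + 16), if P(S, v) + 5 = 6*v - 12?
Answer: 29547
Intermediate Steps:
P(S, v) = -17 + 6*v (P(S, v) = -5 + (6*v - 12) = -5 + (-12 + 6*v) = -17 + 6*v)
33401 + P(-16, -4)*(78 + 16) = 33401 + (-17 + 6*(-4))*(78 + 16) = 33401 + (-17 - 24)*94 = 33401 - 41*94 = 33401 - 3854 = 29547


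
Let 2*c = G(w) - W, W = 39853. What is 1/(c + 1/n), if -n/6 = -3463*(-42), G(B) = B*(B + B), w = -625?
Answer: 872676/323499684185 ≈ 2.6976e-6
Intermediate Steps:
G(B) = 2*B**2 (G(B) = B*(2*B) = 2*B**2)
c = 741397/2 (c = (2*(-625)**2 - 1*39853)/2 = (2*390625 - 39853)/2 = (781250 - 39853)/2 = (1/2)*741397 = 741397/2 ≈ 3.7070e+5)
n = -872676 (n = -(-20778)*(-42) = -6*145446 = -872676)
1/(c + 1/n) = 1/(741397/2 + 1/(-872676)) = 1/(741397/2 - 1/872676) = 1/(323499684185/872676) = 872676/323499684185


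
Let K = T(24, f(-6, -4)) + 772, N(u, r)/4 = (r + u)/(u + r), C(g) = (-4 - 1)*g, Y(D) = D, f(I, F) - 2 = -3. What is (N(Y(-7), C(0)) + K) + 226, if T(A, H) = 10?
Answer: 1012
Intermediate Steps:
f(I, F) = -1 (f(I, F) = 2 - 3 = -1)
C(g) = -5*g
N(u, r) = 4 (N(u, r) = 4*((r + u)/(u + r)) = 4*((r + u)/(r + u)) = 4*1 = 4)
K = 782 (K = 10 + 772 = 782)
(N(Y(-7), C(0)) + K) + 226 = (4 + 782) + 226 = 786 + 226 = 1012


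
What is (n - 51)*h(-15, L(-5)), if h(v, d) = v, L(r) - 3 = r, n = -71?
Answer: 1830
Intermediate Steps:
L(r) = 3 + r
(n - 51)*h(-15, L(-5)) = (-71 - 51)*(-15) = -122*(-15) = 1830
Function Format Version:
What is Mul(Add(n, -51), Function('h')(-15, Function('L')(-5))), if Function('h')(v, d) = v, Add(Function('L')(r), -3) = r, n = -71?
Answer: 1830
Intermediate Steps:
Function('L')(r) = Add(3, r)
Mul(Add(n, -51), Function('h')(-15, Function('L')(-5))) = Mul(Add(-71, -51), -15) = Mul(-122, -15) = 1830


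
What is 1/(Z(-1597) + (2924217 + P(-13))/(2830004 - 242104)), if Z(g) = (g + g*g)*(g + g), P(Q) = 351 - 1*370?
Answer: -1293950/10533924706493501 ≈ -1.2284e-10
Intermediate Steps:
P(Q) = -19 (P(Q) = 351 - 370 = -19)
Z(g) = 2*g*(g + g**2) (Z(g) = (g + g**2)*(2*g) = 2*g*(g + g**2))
1/(Z(-1597) + (2924217 + P(-13))/(2830004 - 242104)) = 1/(2*(-1597)**2*(1 - 1597) + (2924217 - 19)/(2830004 - 242104)) = 1/(2*2550409*(-1596) + 2924198/2587900) = 1/(-8140905528 + 2924198*(1/2587900)) = 1/(-8140905528 + 1462099/1293950) = 1/(-10533924706493501/1293950) = -1293950/10533924706493501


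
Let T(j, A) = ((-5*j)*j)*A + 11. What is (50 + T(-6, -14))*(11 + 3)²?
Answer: 505876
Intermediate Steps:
T(j, A) = 11 - 5*A*j² (T(j, A) = (-5*j²)*A + 11 = -5*A*j² + 11 = 11 - 5*A*j²)
(50 + T(-6, -14))*(11 + 3)² = (50 + (11 - 5*(-14)*(-6)²))*(11 + 3)² = (50 + (11 - 5*(-14)*36))*14² = (50 + (11 + 2520))*196 = (50 + 2531)*196 = 2581*196 = 505876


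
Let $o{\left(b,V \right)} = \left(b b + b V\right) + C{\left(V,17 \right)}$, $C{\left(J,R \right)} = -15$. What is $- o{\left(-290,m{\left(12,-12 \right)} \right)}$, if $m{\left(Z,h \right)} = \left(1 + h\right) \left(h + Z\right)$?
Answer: $-84085$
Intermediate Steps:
$m{\left(Z,h \right)} = \left(1 + h\right) \left(Z + h\right)$
$o{\left(b,V \right)} = -15 + b^{2} + V b$ ($o{\left(b,V \right)} = \left(b b + b V\right) - 15 = \left(b^{2} + V b\right) - 15 = -15 + b^{2} + V b$)
$- o{\left(-290,m{\left(12,-12 \right)} \right)} = - (-15 + \left(-290\right)^{2} + \left(12 - 12 + \left(-12\right)^{2} + 12 \left(-12\right)\right) \left(-290\right)) = - (-15 + 84100 + \left(12 - 12 + 144 - 144\right) \left(-290\right)) = - (-15 + 84100 + 0 \left(-290\right)) = - (-15 + 84100 + 0) = \left(-1\right) 84085 = -84085$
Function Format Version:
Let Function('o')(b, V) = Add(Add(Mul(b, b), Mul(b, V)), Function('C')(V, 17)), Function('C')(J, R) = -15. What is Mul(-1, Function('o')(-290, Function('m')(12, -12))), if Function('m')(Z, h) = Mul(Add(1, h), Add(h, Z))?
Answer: -84085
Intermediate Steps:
Function('m')(Z, h) = Mul(Add(1, h), Add(Z, h))
Function('o')(b, V) = Add(-15, Pow(b, 2), Mul(V, b)) (Function('o')(b, V) = Add(Add(Mul(b, b), Mul(b, V)), -15) = Add(Add(Pow(b, 2), Mul(V, b)), -15) = Add(-15, Pow(b, 2), Mul(V, b)))
Mul(-1, Function('o')(-290, Function('m')(12, -12))) = Mul(-1, Add(-15, Pow(-290, 2), Mul(Add(12, -12, Pow(-12, 2), Mul(12, -12)), -290))) = Mul(-1, Add(-15, 84100, Mul(Add(12, -12, 144, -144), -290))) = Mul(-1, Add(-15, 84100, Mul(0, -290))) = Mul(-1, Add(-15, 84100, 0)) = Mul(-1, 84085) = -84085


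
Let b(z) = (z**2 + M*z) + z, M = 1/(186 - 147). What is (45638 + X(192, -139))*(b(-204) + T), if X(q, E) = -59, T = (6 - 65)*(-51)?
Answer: 26317542495/13 ≈ 2.0244e+9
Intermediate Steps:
T = 3009 (T = -59*(-51) = 3009)
M = 1/39 ≈ 0.025641
b(z) = z**2 + 40*z/39 (b(z) = (z**2 + z/39) + z = z**2 + 40*z/39)
(45638 + X(192, -139))*(b(-204) + T) = (45638 - 59)*((1/39)*(-204)*(40 + 39*(-204)) + 3009) = 45579*((1/39)*(-204)*(40 - 7956) + 3009) = 45579*((1/39)*(-204)*(-7916) + 3009) = 45579*(538288/13 + 3009) = 45579*(577405/13) = 26317542495/13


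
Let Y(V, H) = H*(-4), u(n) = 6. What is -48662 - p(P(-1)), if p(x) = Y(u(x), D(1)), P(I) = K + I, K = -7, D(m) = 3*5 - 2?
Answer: -48610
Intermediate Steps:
D(m) = 13 (D(m) = 15 - 2 = 13)
Y(V, H) = -4*H
P(I) = -7 + I
p(x) = -52 (p(x) = -4*13 = -52)
-48662 - p(P(-1)) = -48662 - 1*(-52) = -48662 + 52 = -48610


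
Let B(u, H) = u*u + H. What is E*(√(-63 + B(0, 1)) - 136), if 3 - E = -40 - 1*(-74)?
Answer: 4216 - 31*I*√62 ≈ 4216.0 - 244.09*I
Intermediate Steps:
B(u, H) = H + u² (B(u, H) = u² + H = H + u²)
E = -31 (E = 3 - (-40 - 1*(-74)) = 3 - (-40 + 74) = 3 - 1*34 = 3 - 34 = -31)
E*(√(-63 + B(0, 1)) - 136) = -31*(√(-63 + (1 + 0²)) - 136) = -31*(√(-63 + (1 + 0)) - 136) = -31*(√(-63 + 1) - 136) = -31*(√(-62) - 136) = -31*(I*√62 - 136) = -31*(-136 + I*√62) = 4216 - 31*I*√62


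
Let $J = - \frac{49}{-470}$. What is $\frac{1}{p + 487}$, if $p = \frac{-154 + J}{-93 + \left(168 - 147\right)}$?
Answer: $\frac{33840}{16552411} \approx 0.0020444$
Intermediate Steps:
$J = \frac{49}{470}$ ($J = \left(-49\right) \left(- \frac{1}{470}\right) = \frac{49}{470} \approx 0.10426$)
$p = \frac{72331}{33840}$ ($p = \frac{-154 + \frac{49}{470}}{-93 + \left(168 - 147\right)} = - \frac{72331}{470 \left(-93 + 21\right)} = - \frac{72331}{470 \left(-72\right)} = \left(- \frac{72331}{470}\right) \left(- \frac{1}{72}\right) = \frac{72331}{33840} \approx 2.1374$)
$\frac{1}{p + 487} = \frac{1}{\frac{72331}{33840} + 487} = \frac{1}{\frac{16552411}{33840}} = \frac{33840}{16552411}$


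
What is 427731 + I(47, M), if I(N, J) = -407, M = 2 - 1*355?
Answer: 427324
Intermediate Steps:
M = -353 (M = 2 - 355 = -353)
427731 + I(47, M) = 427731 - 407 = 427324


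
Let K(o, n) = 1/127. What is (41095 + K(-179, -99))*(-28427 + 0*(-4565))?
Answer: -148362389182/127 ≈ -1.1682e+9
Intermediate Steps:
K(o, n) = 1/127
(41095 + K(-179, -99))*(-28427 + 0*(-4565)) = (41095 + 1/127)*(-28427 + 0*(-4565)) = 5219066*(-28427 + 0)/127 = (5219066/127)*(-28427) = -148362389182/127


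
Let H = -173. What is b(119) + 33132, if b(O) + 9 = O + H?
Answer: 33069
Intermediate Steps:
b(O) = -182 + O (b(O) = -9 + (O - 173) = -9 + (-173 + O) = -182 + O)
b(119) + 33132 = (-182 + 119) + 33132 = -63 + 33132 = 33069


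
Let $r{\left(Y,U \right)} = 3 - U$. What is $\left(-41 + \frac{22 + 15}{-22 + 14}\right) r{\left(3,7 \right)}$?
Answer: $\frac{365}{2} \approx 182.5$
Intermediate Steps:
$\left(-41 + \frac{22 + 15}{-22 + 14}\right) r{\left(3,7 \right)} = \left(-41 + \frac{22 + 15}{-22 + 14}\right) \left(3 - 7\right) = \left(-41 + \frac{37}{-8}\right) \left(3 - 7\right) = \left(-41 + 37 \left(- \frac{1}{8}\right)\right) \left(-4\right) = \left(-41 - \frac{37}{8}\right) \left(-4\right) = \left(- \frac{365}{8}\right) \left(-4\right) = \frac{365}{2}$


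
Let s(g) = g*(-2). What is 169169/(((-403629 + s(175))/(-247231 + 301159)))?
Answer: -9122945832/403979 ≈ -22583.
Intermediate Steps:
s(g) = -2*g
169169/(((-403629 + s(175))/(-247231 + 301159))) = 169169/(((-403629 - 2*175)/(-247231 + 301159))) = 169169/(((-403629 - 350)/53928)) = 169169/((-403979*1/53928)) = 169169/(-403979/53928) = 169169*(-53928/403979) = -9122945832/403979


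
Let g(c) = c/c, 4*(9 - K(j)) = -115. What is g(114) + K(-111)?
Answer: 155/4 ≈ 38.750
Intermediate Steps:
K(j) = 151/4 (K(j) = 9 - ¼*(-115) = 9 + 115/4 = 151/4)
g(c) = 1
g(114) + K(-111) = 1 + 151/4 = 155/4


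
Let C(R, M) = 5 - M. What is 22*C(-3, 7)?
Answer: -44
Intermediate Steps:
22*C(-3, 7) = 22*(5 - 1*7) = 22*(5 - 7) = 22*(-2) = -44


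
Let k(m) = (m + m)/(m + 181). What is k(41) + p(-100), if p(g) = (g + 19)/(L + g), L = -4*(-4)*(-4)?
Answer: 15715/18204 ≈ 0.86327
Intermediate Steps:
L = -64 (L = 16*(-4) = -64)
k(m) = 2*m/(181 + m) (k(m) = (2*m)/(181 + m) = 2*m/(181 + m))
p(g) = (19 + g)/(-64 + g) (p(g) = (g + 19)/(-64 + g) = (19 + g)/(-64 + g))
k(41) + p(-100) = 2*41/(181 + 41) + (19 - 100)/(-64 - 100) = 2*41/222 - 81/(-164) = 2*41*(1/222) - 1/164*(-81) = 41/111 + 81/164 = 15715/18204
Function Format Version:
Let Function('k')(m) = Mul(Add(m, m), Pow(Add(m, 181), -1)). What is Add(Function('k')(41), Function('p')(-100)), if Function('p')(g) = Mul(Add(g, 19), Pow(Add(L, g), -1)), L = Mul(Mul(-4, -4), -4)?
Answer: Rational(15715, 18204) ≈ 0.86327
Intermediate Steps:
L = -64 (L = Mul(16, -4) = -64)
Function('k')(m) = Mul(2, m, Pow(Add(181, m), -1)) (Function('k')(m) = Mul(Mul(2, m), Pow(Add(181, m), -1)) = Mul(2, m, Pow(Add(181, m), -1)))
Function('p')(g) = Mul(Pow(Add(-64, g), -1), Add(19, g)) (Function('p')(g) = Mul(Add(g, 19), Pow(Add(-64, g), -1)) = Mul(Add(19, g), Pow(Add(-64, g), -1)) = Mul(Pow(Add(-64, g), -1), Add(19, g)))
Add(Function('k')(41), Function('p')(-100)) = Add(Mul(2, 41, Pow(Add(181, 41), -1)), Mul(Pow(Add(-64, -100), -1), Add(19, -100))) = Add(Mul(2, 41, Pow(222, -1)), Mul(Pow(-164, -1), -81)) = Add(Mul(2, 41, Rational(1, 222)), Mul(Rational(-1, 164), -81)) = Add(Rational(41, 111), Rational(81, 164)) = Rational(15715, 18204)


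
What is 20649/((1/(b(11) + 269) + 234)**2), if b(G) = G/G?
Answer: 1505312100/3991838761 ≈ 0.37710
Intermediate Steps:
b(G) = 1
20649/((1/(b(11) + 269) + 234)**2) = 20649/((1/(1 + 269) + 234)**2) = 20649/((1/270 + 234)**2) = 20649/((63181/270)**2) = 20649/(3991838761/72900) = 20649*(72900/3991838761) = 1505312100/3991838761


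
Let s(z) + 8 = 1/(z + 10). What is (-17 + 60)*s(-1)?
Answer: -3053/9 ≈ -339.22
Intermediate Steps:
s(z) = -8 + 1/(10 + z) (s(z) = -8 + 1/(z + 10) = -8 + 1/(10 + z))
(-17 + 60)*s(-1) = (-17 + 60)*((-79 - 8*(-1))/(10 - 1)) = 43*((-79 + 8)/9) = 43*((⅑)*(-71)) = 43*(-71/9) = -3053/9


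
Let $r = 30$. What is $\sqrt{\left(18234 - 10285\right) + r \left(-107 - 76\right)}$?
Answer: $\sqrt{2459} \approx 49.588$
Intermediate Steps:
$\sqrt{\left(18234 - 10285\right) + r \left(-107 - 76\right)} = \sqrt{\left(18234 - 10285\right) + 30 \left(-107 - 76\right)} = \sqrt{7949 + 30 \left(-183\right)} = \sqrt{7949 - 5490} = \sqrt{2459}$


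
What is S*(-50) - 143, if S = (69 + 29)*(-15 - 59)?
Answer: 362457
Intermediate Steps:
S = -7252 (S = 98*(-74) = -7252)
S*(-50) - 143 = -7252*(-50) - 143 = 362600 - 143 = 362457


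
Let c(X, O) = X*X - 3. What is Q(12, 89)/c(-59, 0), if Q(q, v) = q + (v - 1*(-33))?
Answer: 67/1739 ≈ 0.038528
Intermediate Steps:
c(X, O) = -3 + X² (c(X, O) = X² - 3 = -3 + X²)
Q(q, v) = 33 + q + v (Q(q, v) = q + (v + 33) = q + (33 + v) = 33 + q + v)
Q(12, 89)/c(-59, 0) = (33 + 12 + 89)/(-3 + (-59)²) = 134/(-3 + 3481) = 134/3478 = 134*(1/3478) = 67/1739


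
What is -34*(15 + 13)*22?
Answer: -20944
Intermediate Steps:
-34*(15 + 13)*22 = -34*28*22 = -952*22 = -20944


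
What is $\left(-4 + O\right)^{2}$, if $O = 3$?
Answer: $1$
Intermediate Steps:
$\left(-4 + O\right)^{2} = \left(-4 + 3\right)^{2} = \left(-1\right)^{2} = 1$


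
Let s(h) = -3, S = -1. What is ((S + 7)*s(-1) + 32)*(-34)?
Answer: -476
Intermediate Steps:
((S + 7)*s(-1) + 32)*(-34) = ((-1 + 7)*(-3) + 32)*(-34) = (6*(-3) + 32)*(-34) = (-18 + 32)*(-34) = 14*(-34) = -476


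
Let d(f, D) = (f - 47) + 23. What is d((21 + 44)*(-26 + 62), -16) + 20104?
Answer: 22420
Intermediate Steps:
d(f, D) = -24 + f (d(f, D) = (-47 + f) + 23 = -24 + f)
d((21 + 44)*(-26 + 62), -16) + 20104 = (-24 + (21 + 44)*(-26 + 62)) + 20104 = (-24 + 65*36) + 20104 = (-24 + 2340) + 20104 = 2316 + 20104 = 22420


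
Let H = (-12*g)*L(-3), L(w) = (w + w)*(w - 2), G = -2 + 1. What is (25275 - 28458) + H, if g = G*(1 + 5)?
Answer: -1023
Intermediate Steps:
G = -1
g = -6 (g = -(1 + 5) = -1*6 = -6)
L(w) = 2*w*(-2 + w) (L(w) = (2*w)*(-2 + w) = 2*w*(-2 + w))
H = 2160 (H = (-12*(-6))*(2*(-3)*(-2 - 3)) = 72*(2*(-3)*(-5)) = 72*30 = 2160)
(25275 - 28458) + H = (25275 - 28458) + 2160 = -3183 + 2160 = -1023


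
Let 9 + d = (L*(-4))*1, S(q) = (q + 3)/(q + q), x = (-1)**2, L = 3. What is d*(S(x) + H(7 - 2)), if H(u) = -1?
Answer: -21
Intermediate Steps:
x = 1
S(q) = (3 + q)/(2*q) (S(q) = (3 + q)/((2*q)) = (3 + q)*(1/(2*q)) = (3 + q)/(2*q))
d = -21 (d = -9 + (3*(-4))*1 = -9 - 12*1 = -9 - 12 = -21)
d*(S(x) + H(7 - 2)) = -21*((1/2)*(3 + 1)/1 - 1) = -21*((1/2)*1*4 - 1) = -21*(2 - 1) = -21*1 = -21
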